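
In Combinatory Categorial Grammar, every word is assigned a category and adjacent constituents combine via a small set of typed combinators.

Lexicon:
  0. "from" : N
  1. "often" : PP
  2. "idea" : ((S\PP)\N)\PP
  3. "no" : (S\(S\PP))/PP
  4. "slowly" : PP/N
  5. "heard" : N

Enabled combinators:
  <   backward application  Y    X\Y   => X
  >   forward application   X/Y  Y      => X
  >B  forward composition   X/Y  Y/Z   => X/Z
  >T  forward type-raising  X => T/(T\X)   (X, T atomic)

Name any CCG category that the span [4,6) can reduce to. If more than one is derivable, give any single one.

PP

[0,6] S   <
  [0,3] S\PP   <
    [0,1] "from" : N
    [1,3] (S\PP)\N   <
      [1,2] "often" : PP
      [2,3] "idea" : ((S\PP)\N)\PP
  [3,6] S\(S\PP)   >
    [3,4] "no" : (S\(S\PP))/PP
    [4,6] PP   >
      [4,5] "slowly" : PP/N
      [5,6] "heard" : N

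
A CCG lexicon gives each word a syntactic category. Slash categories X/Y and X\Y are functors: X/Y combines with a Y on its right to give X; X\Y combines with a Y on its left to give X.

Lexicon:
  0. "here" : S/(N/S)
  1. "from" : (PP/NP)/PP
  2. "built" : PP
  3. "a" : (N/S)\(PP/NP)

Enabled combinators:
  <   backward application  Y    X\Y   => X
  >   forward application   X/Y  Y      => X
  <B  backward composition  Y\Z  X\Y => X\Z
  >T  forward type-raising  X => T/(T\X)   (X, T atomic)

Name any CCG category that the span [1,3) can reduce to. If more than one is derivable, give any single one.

PP/NP

[0,4] S   >
  [0,1] "here" : S/(N/S)
  [1,4] N/S   <
    [1,3] PP/NP   >
      [1,2] "from" : (PP/NP)/PP
      [2,3] "built" : PP
    [3,4] "a" : (N/S)\(PP/NP)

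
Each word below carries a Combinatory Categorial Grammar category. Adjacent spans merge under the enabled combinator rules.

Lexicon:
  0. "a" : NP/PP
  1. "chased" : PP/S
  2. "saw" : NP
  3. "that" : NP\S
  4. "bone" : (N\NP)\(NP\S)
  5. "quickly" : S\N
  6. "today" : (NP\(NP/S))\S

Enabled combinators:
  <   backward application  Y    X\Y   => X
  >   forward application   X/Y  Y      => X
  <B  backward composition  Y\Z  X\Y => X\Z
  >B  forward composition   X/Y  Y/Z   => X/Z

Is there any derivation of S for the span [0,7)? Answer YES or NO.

NP/PP PP/S NP NP\S (N\NP)\(NP\S) S\N (NP\(NP/S))\S
CKY chart[0,7] = {NP}; S ∉ chart

NO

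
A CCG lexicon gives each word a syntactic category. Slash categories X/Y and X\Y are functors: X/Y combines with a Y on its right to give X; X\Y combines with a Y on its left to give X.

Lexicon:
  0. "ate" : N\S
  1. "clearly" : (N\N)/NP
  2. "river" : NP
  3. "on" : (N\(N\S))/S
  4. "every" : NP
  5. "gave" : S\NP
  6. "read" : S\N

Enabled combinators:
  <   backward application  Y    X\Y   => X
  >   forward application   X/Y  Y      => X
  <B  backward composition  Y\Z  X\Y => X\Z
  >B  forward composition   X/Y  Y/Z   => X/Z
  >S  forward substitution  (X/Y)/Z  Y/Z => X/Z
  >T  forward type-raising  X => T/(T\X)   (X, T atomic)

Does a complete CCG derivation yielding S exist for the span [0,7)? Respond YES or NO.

YES

[0,7] S   <
  [0,6] N   <
    [0,3] N\S   <B
      [0,1] "ate" : N\S
      [1,3] N\N   >
        [1,2] "clearly" : (N\N)/NP
        [2,3] "river" : NP
    [3,6] N\(N\S)   >
      [3,4] "on" : (N\(N\S))/S
      [4,6] S   >
        [4,5] S/(S\NP)   >T
          [4,5] "every" : NP
        [5,6] "gave" : S\NP
  [6,7] "read" : S\N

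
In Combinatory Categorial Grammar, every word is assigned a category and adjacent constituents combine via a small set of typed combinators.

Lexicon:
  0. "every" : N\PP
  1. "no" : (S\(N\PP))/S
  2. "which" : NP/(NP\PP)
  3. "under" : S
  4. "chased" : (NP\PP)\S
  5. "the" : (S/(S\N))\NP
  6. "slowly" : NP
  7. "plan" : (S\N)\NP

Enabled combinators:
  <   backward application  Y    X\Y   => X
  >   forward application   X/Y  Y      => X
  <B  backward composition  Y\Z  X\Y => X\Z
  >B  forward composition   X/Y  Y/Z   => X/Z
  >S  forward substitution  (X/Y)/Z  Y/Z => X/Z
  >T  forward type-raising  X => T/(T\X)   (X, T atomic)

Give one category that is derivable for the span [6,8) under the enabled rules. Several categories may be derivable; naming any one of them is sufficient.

S\N

[0,8] S   <
  [0,1] "every" : N\PP
  [1,8] S\(N\PP)   >
    [1,2] "no" : (S\(N\PP))/S
    [2,8] S   >
      [2,6] S/(S\N)   <
        [2,5] NP   >
          [2,3] "which" : NP/(NP\PP)
          [3,5] NP\PP   <
            [3,4] "under" : S
            [4,5] "chased" : (NP\PP)\S
        [5,6] "the" : (S/(S\N))\NP
      [6,8] S\N   <
        [6,7] "slowly" : NP
        [7,8] "plan" : (S\N)\NP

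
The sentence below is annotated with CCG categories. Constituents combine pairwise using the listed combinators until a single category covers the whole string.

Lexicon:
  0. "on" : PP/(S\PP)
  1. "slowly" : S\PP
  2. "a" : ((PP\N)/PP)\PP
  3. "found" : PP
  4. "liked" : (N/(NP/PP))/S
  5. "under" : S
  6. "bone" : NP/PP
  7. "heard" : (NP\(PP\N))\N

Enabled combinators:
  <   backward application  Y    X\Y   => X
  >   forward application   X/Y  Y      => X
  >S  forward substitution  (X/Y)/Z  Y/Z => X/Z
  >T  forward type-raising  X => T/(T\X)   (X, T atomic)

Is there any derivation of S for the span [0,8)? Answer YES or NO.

NO

PP/(S\PP) S\PP ((PP\N)/PP)\PP PP (N/(NP/PP))/S S NP/PP (NP\(PP\N))\N
CKY chart[0,8] = {N/(N\NP), NP, NP/(NP\NP), PP/(PP\NP), S/(S\NP)}; S ∉ chart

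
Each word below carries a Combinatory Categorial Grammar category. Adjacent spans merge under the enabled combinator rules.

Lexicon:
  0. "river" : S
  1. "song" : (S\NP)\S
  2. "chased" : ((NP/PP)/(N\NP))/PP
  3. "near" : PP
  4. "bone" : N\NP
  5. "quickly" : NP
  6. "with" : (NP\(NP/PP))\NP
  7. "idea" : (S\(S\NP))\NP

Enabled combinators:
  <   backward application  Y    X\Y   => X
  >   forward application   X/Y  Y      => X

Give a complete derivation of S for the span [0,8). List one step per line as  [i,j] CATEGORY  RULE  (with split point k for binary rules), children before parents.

[0,8] S   <
  [0,2] S\NP   <
    [0,1] "river" : S
    [1,2] "song" : (S\NP)\S
  [2,8] S\(S\NP)   <
    [2,7] NP   <
      [2,5] NP/PP   >
        [2,4] (NP/PP)/(N\NP)   >
          [2,3] "chased" : ((NP/PP)/(N\NP))/PP
          [3,4] "near" : PP
        [4,5] "bone" : N\NP
      [5,7] NP\(NP/PP)   <
        [5,6] "quickly" : NP
        [6,7] "with" : (NP\(NP/PP))\NP
    [7,8] "idea" : (S\(S\NP))\NP

[0,1] S  lex  "river"
[1,2] (S\NP)\S  lex  "song"
[0,2] S\NP  <  k=1
[2,3] ((NP/PP)/(N\NP))/PP  lex  "chased"
[3,4] PP  lex  "near"
[2,4] (NP/PP)/(N\NP)  >  k=3
[4,5] N\NP  lex  "bone"
[2,5] NP/PP  >  k=4
[5,6] NP  lex  "quickly"
[6,7] (NP\(NP/PP))\NP  lex  "with"
[5,7] NP\(NP/PP)  <  k=6
[2,7] NP  <  k=5
[7,8] (S\(S\NP))\NP  lex  "idea"
[2,8] S\(S\NP)  <  k=7
[0,8] S  <  k=2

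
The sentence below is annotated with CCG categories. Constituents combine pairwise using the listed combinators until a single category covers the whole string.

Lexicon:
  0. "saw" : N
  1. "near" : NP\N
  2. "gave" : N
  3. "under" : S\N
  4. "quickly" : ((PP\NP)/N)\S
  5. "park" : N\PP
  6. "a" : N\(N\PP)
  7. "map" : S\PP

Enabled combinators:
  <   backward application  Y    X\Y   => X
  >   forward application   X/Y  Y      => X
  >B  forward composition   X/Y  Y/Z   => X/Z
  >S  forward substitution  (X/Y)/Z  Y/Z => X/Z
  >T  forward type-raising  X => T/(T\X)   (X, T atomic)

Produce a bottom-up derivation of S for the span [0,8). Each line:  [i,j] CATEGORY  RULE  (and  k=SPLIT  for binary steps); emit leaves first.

[0,1] N  lex  "saw"
[1,2] NP\N  lex  "near"
[0,2] NP  <  k=1
[2,3] N  lex  "gave"
[2,3] S/(S\N)  >T
[3,4] S\N  lex  "under"
[2,4] S  >  k=3
[4,5] ((PP\NP)/N)\S  lex  "quickly"
[2,5] (PP\NP)/N  <  k=4
[5,6] N\PP  lex  "park"
[6,7] N\(N\PP)  lex  "a"
[5,7] N  <  k=6
[2,7] PP\NP  >  k=5
[0,7] PP  <  k=2
[7,8] S\PP  lex  "map"
[0,8] S  <  k=7

[0,8] S   <
  [0,7] PP   <
    [0,2] NP   <
      [0,1] "saw" : N
      [1,2] "near" : NP\N
    [2,7] PP\NP   >
      [2,5] (PP\NP)/N   <
        [2,4] S   >
          [2,3] S/(S\N)   >T
            [2,3] "gave" : N
          [3,4] "under" : S\N
        [4,5] "quickly" : ((PP\NP)/N)\S
      [5,7] N   <
        [5,6] "park" : N\PP
        [6,7] "a" : N\(N\PP)
  [7,8] "map" : S\PP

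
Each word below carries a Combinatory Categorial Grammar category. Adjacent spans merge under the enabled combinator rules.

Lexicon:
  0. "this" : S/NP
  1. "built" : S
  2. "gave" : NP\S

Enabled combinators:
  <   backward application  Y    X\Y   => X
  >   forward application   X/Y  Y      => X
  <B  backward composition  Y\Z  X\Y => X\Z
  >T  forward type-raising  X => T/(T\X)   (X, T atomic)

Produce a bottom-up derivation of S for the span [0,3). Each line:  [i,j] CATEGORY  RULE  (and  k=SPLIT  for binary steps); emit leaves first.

[0,1] S/NP  lex  "this"
[1,2] S  lex  "built"
[1,2] NP/(NP\S)  >T
[2,3] NP\S  lex  "gave"
[1,3] NP  >  k=2
[0,3] S  >  k=1

[0,3] S   >
  [0,1] "this" : S/NP
  [1,3] NP   >
    [1,2] NP/(NP\S)   >T
      [1,2] "built" : S
    [2,3] "gave" : NP\S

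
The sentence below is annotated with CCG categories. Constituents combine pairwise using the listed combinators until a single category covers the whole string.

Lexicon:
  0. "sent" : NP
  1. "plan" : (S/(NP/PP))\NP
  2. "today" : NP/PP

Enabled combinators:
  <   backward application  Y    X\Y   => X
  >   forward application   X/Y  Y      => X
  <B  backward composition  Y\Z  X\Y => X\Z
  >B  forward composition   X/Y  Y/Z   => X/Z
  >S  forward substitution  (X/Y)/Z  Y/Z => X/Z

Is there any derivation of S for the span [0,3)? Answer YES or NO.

YES

[0,3] S   >
  [0,2] S/(NP/PP)   <
    [0,1] "sent" : NP
    [1,2] "plan" : (S/(NP/PP))\NP
  [2,3] "today" : NP/PP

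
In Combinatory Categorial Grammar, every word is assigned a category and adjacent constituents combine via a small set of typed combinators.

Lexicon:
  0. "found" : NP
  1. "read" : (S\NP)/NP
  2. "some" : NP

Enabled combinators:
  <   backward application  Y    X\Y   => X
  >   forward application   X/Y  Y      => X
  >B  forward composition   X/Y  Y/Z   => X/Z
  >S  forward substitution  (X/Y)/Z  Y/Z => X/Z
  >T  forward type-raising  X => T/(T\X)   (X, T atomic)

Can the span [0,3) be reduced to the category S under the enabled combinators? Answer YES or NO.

YES

[0,3] S   <
  [0,1] "found" : NP
  [1,3] S\NP   >
    [1,2] "read" : (S\NP)/NP
    [2,3] "some" : NP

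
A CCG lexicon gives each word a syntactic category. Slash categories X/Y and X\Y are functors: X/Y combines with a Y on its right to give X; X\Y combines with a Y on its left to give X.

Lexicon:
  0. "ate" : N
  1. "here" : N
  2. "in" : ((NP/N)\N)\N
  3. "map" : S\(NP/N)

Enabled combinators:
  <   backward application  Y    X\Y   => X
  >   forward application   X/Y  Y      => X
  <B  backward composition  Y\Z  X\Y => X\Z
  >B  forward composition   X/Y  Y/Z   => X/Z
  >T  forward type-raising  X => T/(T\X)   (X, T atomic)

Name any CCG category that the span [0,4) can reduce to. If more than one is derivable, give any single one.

S

[0,4] S   <
  [0,1] "ate" : N
  [1,4] S\N   <B
    [1,3] (NP/N)\N   <
      [1,2] "here" : N
      [2,3] "in" : ((NP/N)\N)\N
    [3,4] "map" : S\(NP/N)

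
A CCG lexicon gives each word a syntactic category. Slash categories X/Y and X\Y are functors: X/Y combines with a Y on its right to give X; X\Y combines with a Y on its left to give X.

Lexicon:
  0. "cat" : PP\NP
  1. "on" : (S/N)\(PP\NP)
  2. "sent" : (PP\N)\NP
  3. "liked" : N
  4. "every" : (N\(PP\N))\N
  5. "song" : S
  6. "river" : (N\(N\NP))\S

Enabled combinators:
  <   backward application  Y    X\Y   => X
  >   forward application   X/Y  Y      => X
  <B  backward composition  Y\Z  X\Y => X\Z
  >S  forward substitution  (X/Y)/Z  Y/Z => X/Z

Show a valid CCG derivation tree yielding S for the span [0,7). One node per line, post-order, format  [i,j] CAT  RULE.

[0,1] PP\NP  lex  "cat"
[1,2] (S/N)\(PP\NP)  lex  "on"
[0,2] S/N  <  k=1
[2,3] (PP\N)\NP  lex  "sent"
[3,4] N  lex  "liked"
[4,5] (N\(PP\N))\N  lex  "every"
[3,5] N\(PP\N)  <  k=4
[2,5] N\NP  <B  k=3
[5,6] S  lex  "song"
[6,7] (N\(N\NP))\S  lex  "river"
[5,7] N\(N\NP)  <  k=6
[2,7] N  <  k=5
[0,7] S  >  k=2

[0,7] S   >
  [0,2] S/N   <
    [0,1] "cat" : PP\NP
    [1,2] "on" : (S/N)\(PP\NP)
  [2,7] N   <
    [2,5] N\NP   <B
      [2,3] "sent" : (PP\N)\NP
      [3,5] N\(PP\N)   <
        [3,4] "liked" : N
        [4,5] "every" : (N\(PP\N))\N
    [5,7] N\(N\NP)   <
      [5,6] "song" : S
      [6,7] "river" : (N\(N\NP))\S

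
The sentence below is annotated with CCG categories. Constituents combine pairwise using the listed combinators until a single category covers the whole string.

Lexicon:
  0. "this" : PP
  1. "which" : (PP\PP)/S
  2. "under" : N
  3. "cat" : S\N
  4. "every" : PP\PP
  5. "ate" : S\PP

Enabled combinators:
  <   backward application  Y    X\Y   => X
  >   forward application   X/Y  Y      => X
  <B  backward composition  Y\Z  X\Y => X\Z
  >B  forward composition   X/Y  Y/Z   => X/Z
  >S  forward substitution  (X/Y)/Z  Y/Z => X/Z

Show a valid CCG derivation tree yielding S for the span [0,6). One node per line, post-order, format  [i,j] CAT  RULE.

[0,1] PP  lex  "this"
[1,2] (PP\PP)/S  lex  "which"
[2,3] N  lex  "under"
[3,4] S\N  lex  "cat"
[2,4] S  <  k=3
[1,4] PP\PP  >  k=2
[4,5] PP\PP  lex  "every"
[5,6] S\PP  lex  "ate"
[4,6] S\PP  <B  k=5
[1,6] S\PP  <B  k=4
[0,6] S  <  k=1

[0,6] S   <
  [0,1] "this" : PP
  [1,6] S\PP   <B
    [1,4] PP\PP   >
      [1,2] "which" : (PP\PP)/S
      [2,4] S   <
        [2,3] "under" : N
        [3,4] "cat" : S\N
    [4,6] S\PP   <B
      [4,5] "every" : PP\PP
      [5,6] "ate" : S\PP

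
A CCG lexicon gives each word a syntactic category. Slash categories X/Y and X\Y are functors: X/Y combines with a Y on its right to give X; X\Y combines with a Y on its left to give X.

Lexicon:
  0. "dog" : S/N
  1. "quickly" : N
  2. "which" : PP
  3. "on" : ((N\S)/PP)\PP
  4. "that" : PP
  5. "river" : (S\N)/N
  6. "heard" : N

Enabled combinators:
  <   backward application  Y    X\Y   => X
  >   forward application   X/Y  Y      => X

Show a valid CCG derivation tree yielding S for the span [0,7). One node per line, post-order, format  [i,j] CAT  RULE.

[0,7] S   <
  [0,5] N   <
    [0,2] S   >
      [0,1] "dog" : S/N
      [1,2] "quickly" : N
    [2,5] N\S   >
      [2,4] (N\S)/PP   <
        [2,3] "which" : PP
        [3,4] "on" : ((N\S)/PP)\PP
      [4,5] "that" : PP
  [5,7] S\N   >
    [5,6] "river" : (S\N)/N
    [6,7] "heard" : N

[0,1] S/N  lex  "dog"
[1,2] N  lex  "quickly"
[0,2] S  >  k=1
[2,3] PP  lex  "which"
[3,4] ((N\S)/PP)\PP  lex  "on"
[2,4] (N\S)/PP  <  k=3
[4,5] PP  lex  "that"
[2,5] N\S  >  k=4
[0,5] N  <  k=2
[5,6] (S\N)/N  lex  "river"
[6,7] N  lex  "heard"
[5,7] S\N  >  k=6
[0,7] S  <  k=5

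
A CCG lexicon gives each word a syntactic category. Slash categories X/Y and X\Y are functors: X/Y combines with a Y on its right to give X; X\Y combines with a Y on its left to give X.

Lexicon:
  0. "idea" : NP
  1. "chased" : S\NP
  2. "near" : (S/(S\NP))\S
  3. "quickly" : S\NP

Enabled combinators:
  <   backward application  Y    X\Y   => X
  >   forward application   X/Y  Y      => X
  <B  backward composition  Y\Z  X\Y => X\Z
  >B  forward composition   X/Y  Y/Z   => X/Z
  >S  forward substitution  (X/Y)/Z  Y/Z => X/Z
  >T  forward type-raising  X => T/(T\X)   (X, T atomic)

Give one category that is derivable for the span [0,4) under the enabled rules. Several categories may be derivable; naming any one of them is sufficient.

[0,4] S   >
  [0,3] S/(S\NP)   <
    [0,2] S   <
      [0,1] "idea" : NP
      [1,2] "chased" : S\NP
    [2,3] "near" : (S/(S\NP))\S
  [3,4] "quickly" : S\NP

S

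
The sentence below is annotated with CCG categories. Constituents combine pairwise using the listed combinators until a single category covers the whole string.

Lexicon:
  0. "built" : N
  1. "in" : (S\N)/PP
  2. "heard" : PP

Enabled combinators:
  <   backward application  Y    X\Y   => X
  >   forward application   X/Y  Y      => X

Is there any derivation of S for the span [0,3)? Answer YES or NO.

YES

[0,3] S   <
  [0,1] "built" : N
  [1,3] S\N   >
    [1,2] "in" : (S\N)/PP
    [2,3] "heard" : PP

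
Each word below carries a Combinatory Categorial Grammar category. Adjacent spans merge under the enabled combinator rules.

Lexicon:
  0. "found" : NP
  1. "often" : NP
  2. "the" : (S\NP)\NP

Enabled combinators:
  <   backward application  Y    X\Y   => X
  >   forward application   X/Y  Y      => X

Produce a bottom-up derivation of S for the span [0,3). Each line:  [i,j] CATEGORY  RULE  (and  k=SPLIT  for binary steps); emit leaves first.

[0,3] S   <
  [0,1] "found" : NP
  [1,3] S\NP   <
    [1,2] "often" : NP
    [2,3] "the" : (S\NP)\NP

[0,1] NP  lex  "found"
[1,2] NP  lex  "often"
[2,3] (S\NP)\NP  lex  "the"
[1,3] S\NP  <  k=2
[0,3] S  <  k=1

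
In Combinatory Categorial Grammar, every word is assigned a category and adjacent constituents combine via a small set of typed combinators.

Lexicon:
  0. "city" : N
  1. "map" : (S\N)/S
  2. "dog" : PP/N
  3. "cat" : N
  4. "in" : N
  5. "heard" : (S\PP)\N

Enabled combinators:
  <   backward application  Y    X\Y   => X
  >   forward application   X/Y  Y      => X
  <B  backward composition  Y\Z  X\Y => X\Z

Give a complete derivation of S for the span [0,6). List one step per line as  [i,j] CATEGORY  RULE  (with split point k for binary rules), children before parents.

[0,6] S   <
  [0,1] "city" : N
  [1,6] S\N   >
    [1,2] "map" : (S\N)/S
    [2,6] S   <
      [2,4] PP   >
        [2,3] "dog" : PP/N
        [3,4] "cat" : N
      [4,6] S\PP   <
        [4,5] "in" : N
        [5,6] "heard" : (S\PP)\N

[0,1] N  lex  "city"
[1,2] (S\N)/S  lex  "map"
[2,3] PP/N  lex  "dog"
[3,4] N  lex  "cat"
[2,4] PP  >  k=3
[4,5] N  lex  "in"
[5,6] (S\PP)\N  lex  "heard"
[4,6] S\PP  <  k=5
[2,6] S  <  k=4
[1,6] S\N  >  k=2
[0,6] S  <  k=1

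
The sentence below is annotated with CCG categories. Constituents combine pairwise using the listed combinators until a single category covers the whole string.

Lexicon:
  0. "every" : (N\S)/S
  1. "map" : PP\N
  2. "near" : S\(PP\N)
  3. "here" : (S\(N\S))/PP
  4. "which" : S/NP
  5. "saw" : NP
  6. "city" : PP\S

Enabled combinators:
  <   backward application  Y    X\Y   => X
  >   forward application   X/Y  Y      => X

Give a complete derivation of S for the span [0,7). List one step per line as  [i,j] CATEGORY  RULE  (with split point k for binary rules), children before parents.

[0,7] S   <
  [0,3] N\S   >
    [0,1] "every" : (N\S)/S
    [1,3] S   <
      [1,2] "map" : PP\N
      [2,3] "near" : S\(PP\N)
  [3,7] S\(N\S)   >
    [3,4] "here" : (S\(N\S))/PP
    [4,7] PP   <
      [4,6] S   >
        [4,5] "which" : S/NP
        [5,6] "saw" : NP
      [6,7] "city" : PP\S

[0,1] (N\S)/S  lex  "every"
[1,2] PP\N  lex  "map"
[2,3] S\(PP\N)  lex  "near"
[1,3] S  <  k=2
[0,3] N\S  >  k=1
[3,4] (S\(N\S))/PP  lex  "here"
[4,5] S/NP  lex  "which"
[5,6] NP  lex  "saw"
[4,6] S  >  k=5
[6,7] PP\S  lex  "city"
[4,7] PP  <  k=6
[3,7] S\(N\S)  >  k=4
[0,7] S  <  k=3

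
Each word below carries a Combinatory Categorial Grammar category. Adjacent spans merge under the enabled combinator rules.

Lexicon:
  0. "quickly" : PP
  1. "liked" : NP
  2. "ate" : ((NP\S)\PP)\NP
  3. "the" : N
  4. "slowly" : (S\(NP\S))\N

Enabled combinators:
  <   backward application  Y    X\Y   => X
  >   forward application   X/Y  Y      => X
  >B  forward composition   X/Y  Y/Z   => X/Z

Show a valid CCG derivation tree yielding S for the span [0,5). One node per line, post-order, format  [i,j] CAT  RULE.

[0,5] S   <
  [0,3] NP\S   <
    [0,1] "quickly" : PP
    [1,3] (NP\S)\PP   <
      [1,2] "liked" : NP
      [2,3] "ate" : ((NP\S)\PP)\NP
  [3,5] S\(NP\S)   <
    [3,4] "the" : N
    [4,5] "slowly" : (S\(NP\S))\N

[0,1] PP  lex  "quickly"
[1,2] NP  lex  "liked"
[2,3] ((NP\S)\PP)\NP  lex  "ate"
[1,3] (NP\S)\PP  <  k=2
[0,3] NP\S  <  k=1
[3,4] N  lex  "the"
[4,5] (S\(NP\S))\N  lex  "slowly"
[3,5] S\(NP\S)  <  k=4
[0,5] S  <  k=3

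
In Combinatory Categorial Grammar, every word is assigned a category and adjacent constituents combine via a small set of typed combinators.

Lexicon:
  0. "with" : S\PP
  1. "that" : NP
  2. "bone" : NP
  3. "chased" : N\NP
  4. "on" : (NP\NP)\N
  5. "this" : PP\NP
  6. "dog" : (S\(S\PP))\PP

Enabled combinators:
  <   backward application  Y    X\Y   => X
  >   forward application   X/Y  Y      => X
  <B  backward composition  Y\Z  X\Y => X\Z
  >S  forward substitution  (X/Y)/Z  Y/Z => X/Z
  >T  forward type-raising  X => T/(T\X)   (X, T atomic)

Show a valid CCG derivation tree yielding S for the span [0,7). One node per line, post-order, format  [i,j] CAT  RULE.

[0,1] S\PP  lex  "with"
[1,2] NP  lex  "that"
[1,2] PP/(PP\NP)  >T
[2,3] NP  lex  "bone"
[3,4] N\NP  lex  "chased"
[2,4] N  <  k=3
[4,5] (NP\NP)\N  lex  "on"
[2,5] NP\NP  <  k=4
[5,6] PP\NP  lex  "this"
[2,6] PP\NP  <B  k=5
[1,6] PP  >  k=2
[6,7] (S\(S\PP))\PP  lex  "dog"
[1,7] S\(S\PP)  <  k=6
[0,7] S  <  k=1

[0,7] S   <
  [0,1] "with" : S\PP
  [1,7] S\(S\PP)   <
    [1,6] PP   >
      [1,2] PP/(PP\NP)   >T
        [1,2] "that" : NP
      [2,6] PP\NP   <B
        [2,5] NP\NP   <
          [2,4] N   <
            [2,3] "bone" : NP
            [3,4] "chased" : N\NP
          [4,5] "on" : (NP\NP)\N
        [5,6] "this" : PP\NP
    [6,7] "dog" : (S\(S\PP))\PP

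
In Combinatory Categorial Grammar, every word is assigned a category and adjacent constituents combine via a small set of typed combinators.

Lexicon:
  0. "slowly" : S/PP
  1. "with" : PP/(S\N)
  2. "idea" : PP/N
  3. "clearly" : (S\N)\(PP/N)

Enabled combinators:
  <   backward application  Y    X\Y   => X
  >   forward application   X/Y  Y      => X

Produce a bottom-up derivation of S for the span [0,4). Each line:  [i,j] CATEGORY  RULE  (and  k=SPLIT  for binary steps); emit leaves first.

[0,1] S/PP  lex  "slowly"
[1,2] PP/(S\N)  lex  "with"
[2,3] PP/N  lex  "idea"
[3,4] (S\N)\(PP/N)  lex  "clearly"
[2,4] S\N  <  k=3
[1,4] PP  >  k=2
[0,4] S  >  k=1

[0,4] S   >
  [0,1] "slowly" : S/PP
  [1,4] PP   >
    [1,2] "with" : PP/(S\N)
    [2,4] S\N   <
      [2,3] "idea" : PP/N
      [3,4] "clearly" : (S\N)\(PP/N)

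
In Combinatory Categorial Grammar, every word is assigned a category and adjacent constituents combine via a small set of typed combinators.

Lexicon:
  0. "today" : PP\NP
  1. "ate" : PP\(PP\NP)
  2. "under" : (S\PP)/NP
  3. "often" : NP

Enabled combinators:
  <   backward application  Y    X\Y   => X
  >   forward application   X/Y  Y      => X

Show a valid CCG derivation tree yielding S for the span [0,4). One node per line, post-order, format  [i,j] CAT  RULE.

[0,1] PP\NP  lex  "today"
[1,2] PP\(PP\NP)  lex  "ate"
[0,2] PP  <  k=1
[2,3] (S\PP)/NP  lex  "under"
[3,4] NP  lex  "often"
[2,4] S\PP  >  k=3
[0,4] S  <  k=2

[0,4] S   <
  [0,2] PP   <
    [0,1] "today" : PP\NP
    [1,2] "ate" : PP\(PP\NP)
  [2,4] S\PP   >
    [2,3] "under" : (S\PP)/NP
    [3,4] "often" : NP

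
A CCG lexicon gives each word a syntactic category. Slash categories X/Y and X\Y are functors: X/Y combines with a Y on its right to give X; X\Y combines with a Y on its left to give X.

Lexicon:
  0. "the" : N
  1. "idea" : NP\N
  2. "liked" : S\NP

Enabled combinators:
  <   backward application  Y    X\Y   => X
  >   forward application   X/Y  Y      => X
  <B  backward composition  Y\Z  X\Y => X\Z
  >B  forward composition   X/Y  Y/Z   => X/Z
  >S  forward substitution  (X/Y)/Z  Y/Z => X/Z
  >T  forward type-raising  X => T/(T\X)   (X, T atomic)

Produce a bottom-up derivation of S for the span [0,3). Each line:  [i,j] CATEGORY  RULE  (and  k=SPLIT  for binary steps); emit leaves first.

[0,1] N  lex  "the"
[1,2] NP\N  lex  "idea"
[2,3] S\NP  lex  "liked"
[1,3] S\N  <B  k=2
[0,3] S  <  k=1

[0,3] S   <
  [0,1] "the" : N
  [1,3] S\N   <B
    [1,2] "idea" : NP\N
    [2,3] "liked" : S\NP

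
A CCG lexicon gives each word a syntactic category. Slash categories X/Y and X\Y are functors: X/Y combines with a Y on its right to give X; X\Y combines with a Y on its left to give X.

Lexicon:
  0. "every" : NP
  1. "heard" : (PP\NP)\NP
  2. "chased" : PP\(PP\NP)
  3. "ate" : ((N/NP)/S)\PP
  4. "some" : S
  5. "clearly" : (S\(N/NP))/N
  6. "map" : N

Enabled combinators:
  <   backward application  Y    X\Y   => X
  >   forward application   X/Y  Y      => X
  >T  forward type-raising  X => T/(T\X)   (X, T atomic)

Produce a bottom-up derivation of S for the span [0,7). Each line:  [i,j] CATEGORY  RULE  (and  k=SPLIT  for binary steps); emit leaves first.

[0,7] S   <
  [0,5] N/NP   >
    [0,4] (N/NP)/S   <
      [0,3] PP   <
        [0,2] PP\NP   <
          [0,1] "every" : NP
          [1,2] "heard" : (PP\NP)\NP
        [2,3] "chased" : PP\(PP\NP)
      [3,4] "ate" : ((N/NP)/S)\PP
    [4,5] "some" : S
  [5,7] S\(N/NP)   >
    [5,6] "clearly" : (S\(N/NP))/N
    [6,7] "map" : N

[0,1] NP  lex  "every"
[1,2] (PP\NP)\NP  lex  "heard"
[0,2] PP\NP  <  k=1
[2,3] PP\(PP\NP)  lex  "chased"
[0,3] PP  <  k=2
[3,4] ((N/NP)/S)\PP  lex  "ate"
[0,4] (N/NP)/S  <  k=3
[4,5] S  lex  "some"
[0,5] N/NP  >  k=4
[5,6] (S\(N/NP))/N  lex  "clearly"
[6,7] N  lex  "map"
[5,7] S\(N/NP)  >  k=6
[0,7] S  <  k=5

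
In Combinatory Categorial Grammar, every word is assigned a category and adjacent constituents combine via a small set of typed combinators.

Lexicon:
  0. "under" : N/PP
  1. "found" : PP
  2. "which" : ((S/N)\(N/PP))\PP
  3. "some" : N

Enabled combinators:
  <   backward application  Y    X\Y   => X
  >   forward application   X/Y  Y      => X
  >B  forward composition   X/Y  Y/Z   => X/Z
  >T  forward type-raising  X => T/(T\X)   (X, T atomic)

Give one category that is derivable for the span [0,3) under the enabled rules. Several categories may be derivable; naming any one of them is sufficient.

S/N

[0,4] S   >
  [0,3] S/N   <
    [0,1] "under" : N/PP
    [1,3] (S/N)\(N/PP)   <
      [1,2] "found" : PP
      [2,3] "which" : ((S/N)\(N/PP))\PP
  [3,4] "some" : N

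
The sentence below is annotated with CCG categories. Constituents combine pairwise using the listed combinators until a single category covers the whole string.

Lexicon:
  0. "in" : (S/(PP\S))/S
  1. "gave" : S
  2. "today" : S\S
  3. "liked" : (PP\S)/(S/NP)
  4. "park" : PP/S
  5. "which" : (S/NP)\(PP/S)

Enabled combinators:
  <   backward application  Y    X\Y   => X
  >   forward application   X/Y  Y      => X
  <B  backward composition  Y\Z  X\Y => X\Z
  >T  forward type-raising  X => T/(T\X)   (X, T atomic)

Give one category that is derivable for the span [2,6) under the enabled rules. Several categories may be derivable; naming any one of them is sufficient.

PP\S

[0,6] S   >
  [0,2] S/(PP\S)   >
    [0,1] "in" : (S/(PP\S))/S
    [1,2] "gave" : S
  [2,6] PP\S   <B
    [2,3] "today" : S\S
    [3,6] PP\S   >
      [3,4] "liked" : (PP\S)/(S/NP)
      [4,6] S/NP   <
        [4,5] "park" : PP/S
        [5,6] "which" : (S/NP)\(PP/S)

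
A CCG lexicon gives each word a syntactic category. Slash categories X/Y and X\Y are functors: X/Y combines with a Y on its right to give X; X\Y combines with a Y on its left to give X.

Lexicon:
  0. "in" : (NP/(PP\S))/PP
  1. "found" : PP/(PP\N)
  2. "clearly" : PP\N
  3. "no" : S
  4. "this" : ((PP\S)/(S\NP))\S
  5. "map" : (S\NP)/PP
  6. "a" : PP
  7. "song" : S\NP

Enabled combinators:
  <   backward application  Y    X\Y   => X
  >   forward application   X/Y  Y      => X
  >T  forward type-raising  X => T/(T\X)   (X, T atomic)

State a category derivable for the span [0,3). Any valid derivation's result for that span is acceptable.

NP/(PP\S)

[0,8] S   <
  [0,7] NP   >
    [0,3] NP/(PP\S)   >
      [0,1] "in" : (NP/(PP\S))/PP
      [1,3] PP   >
        [1,2] "found" : PP/(PP\N)
        [2,3] "clearly" : PP\N
    [3,7] PP\S   >
      [3,5] (PP\S)/(S\NP)   <
        [3,4] "no" : S
        [4,5] "this" : ((PP\S)/(S\NP))\S
      [5,7] S\NP   >
        [5,6] "map" : (S\NP)/PP
        [6,7] "a" : PP
  [7,8] "song" : S\NP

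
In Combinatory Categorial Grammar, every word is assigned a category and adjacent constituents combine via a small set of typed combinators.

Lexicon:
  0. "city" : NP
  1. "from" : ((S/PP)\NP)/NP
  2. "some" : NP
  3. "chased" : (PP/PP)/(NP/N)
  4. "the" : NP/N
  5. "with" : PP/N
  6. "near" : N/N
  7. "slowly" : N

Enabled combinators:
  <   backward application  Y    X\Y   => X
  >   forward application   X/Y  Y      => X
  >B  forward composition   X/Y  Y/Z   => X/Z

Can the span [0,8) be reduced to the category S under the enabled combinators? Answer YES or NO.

[0,8] S   >
  [0,7] S/N   >B
    [0,3] S/PP   <
      [0,1] "city" : NP
      [1,3] (S/PP)\NP   >
        [1,2] "from" : ((S/PP)\NP)/NP
        [2,3] "some" : NP
    [3,7] PP/N   >B
      [3,5] PP/PP   >
        [3,4] "chased" : (PP/PP)/(NP/N)
        [4,5] "the" : NP/N
      [5,7] PP/N   >B
        [5,6] "with" : PP/N
        [6,7] "near" : N/N
  [7,8] "slowly" : N

YES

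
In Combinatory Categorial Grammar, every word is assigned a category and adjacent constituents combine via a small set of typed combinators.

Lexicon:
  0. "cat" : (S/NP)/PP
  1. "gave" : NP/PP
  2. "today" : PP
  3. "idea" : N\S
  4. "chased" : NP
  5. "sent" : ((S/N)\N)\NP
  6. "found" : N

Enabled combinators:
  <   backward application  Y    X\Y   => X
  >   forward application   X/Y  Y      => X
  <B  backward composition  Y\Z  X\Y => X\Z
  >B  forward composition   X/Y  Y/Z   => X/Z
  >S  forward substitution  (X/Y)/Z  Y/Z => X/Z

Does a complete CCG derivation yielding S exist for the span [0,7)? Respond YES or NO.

[0,7] S   >
  [0,6] S/N   <
    [0,4] N   <
      [0,3] S   >
        [0,2] S/PP   >S
          [0,1] "cat" : (S/NP)/PP
          [1,2] "gave" : NP/PP
        [2,3] "today" : PP
      [3,4] "idea" : N\S
    [4,6] (S/N)\N   <
      [4,5] "chased" : NP
      [5,6] "sent" : ((S/N)\N)\NP
  [6,7] "found" : N

YES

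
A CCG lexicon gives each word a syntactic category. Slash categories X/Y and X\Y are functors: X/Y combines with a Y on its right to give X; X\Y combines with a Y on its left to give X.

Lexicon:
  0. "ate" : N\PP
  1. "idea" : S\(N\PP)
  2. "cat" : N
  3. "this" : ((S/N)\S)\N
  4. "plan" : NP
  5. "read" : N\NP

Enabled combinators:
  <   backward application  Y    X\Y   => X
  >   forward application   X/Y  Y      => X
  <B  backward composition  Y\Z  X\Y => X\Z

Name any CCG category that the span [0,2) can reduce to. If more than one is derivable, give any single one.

[0,6] S   >
  [0,4] S/N   <
    [0,2] S   <
      [0,1] "ate" : N\PP
      [1,2] "idea" : S\(N\PP)
    [2,4] (S/N)\S   <
      [2,3] "cat" : N
      [3,4] "this" : ((S/N)\S)\N
  [4,6] N   <
    [4,5] "plan" : NP
    [5,6] "read" : N\NP

S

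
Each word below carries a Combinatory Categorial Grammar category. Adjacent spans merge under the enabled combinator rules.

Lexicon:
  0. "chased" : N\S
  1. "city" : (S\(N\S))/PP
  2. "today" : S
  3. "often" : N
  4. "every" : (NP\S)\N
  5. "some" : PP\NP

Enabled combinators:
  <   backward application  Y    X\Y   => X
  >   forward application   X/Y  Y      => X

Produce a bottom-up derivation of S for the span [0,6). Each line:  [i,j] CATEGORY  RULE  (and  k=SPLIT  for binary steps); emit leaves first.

[0,6] S   <
  [0,1] "chased" : N\S
  [1,6] S\(N\S)   >
    [1,2] "city" : (S\(N\S))/PP
    [2,6] PP   <
      [2,5] NP   <
        [2,3] "today" : S
        [3,5] NP\S   <
          [3,4] "often" : N
          [4,5] "every" : (NP\S)\N
      [5,6] "some" : PP\NP

[0,1] N\S  lex  "chased"
[1,2] (S\(N\S))/PP  lex  "city"
[2,3] S  lex  "today"
[3,4] N  lex  "often"
[4,5] (NP\S)\N  lex  "every"
[3,5] NP\S  <  k=4
[2,5] NP  <  k=3
[5,6] PP\NP  lex  "some"
[2,6] PP  <  k=5
[1,6] S\(N\S)  >  k=2
[0,6] S  <  k=1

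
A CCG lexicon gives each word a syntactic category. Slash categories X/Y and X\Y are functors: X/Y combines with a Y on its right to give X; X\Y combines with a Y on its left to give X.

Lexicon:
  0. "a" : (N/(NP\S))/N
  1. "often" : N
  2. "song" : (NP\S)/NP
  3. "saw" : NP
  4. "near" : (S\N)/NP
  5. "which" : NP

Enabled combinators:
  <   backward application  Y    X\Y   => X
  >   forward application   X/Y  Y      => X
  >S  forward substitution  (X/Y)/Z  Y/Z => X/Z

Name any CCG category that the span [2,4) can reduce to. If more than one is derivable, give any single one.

NP\S

[0,6] S   <
  [0,4] N   >
    [0,2] N/(NP\S)   >
      [0,1] "a" : (N/(NP\S))/N
      [1,2] "often" : N
    [2,4] NP\S   >
      [2,3] "song" : (NP\S)/NP
      [3,4] "saw" : NP
  [4,6] S\N   >
    [4,5] "near" : (S\N)/NP
    [5,6] "which" : NP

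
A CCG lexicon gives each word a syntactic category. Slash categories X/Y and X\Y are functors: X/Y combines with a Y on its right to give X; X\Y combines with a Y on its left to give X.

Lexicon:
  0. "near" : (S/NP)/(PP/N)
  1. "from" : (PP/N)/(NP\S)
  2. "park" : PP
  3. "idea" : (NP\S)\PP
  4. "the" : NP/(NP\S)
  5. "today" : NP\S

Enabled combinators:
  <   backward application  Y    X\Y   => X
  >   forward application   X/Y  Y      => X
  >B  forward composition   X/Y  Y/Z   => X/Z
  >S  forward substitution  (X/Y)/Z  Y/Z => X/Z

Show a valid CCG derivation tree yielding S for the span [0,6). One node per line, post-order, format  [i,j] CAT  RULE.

[0,6] S   >
  [0,4] S/NP   >
    [0,1] "near" : (S/NP)/(PP/N)
    [1,4] PP/N   >
      [1,2] "from" : (PP/N)/(NP\S)
      [2,4] NP\S   <
        [2,3] "park" : PP
        [3,4] "idea" : (NP\S)\PP
  [4,6] NP   >
    [4,5] "the" : NP/(NP\S)
    [5,6] "today" : NP\S

[0,1] (S/NP)/(PP/N)  lex  "near"
[1,2] (PP/N)/(NP\S)  lex  "from"
[2,3] PP  lex  "park"
[3,4] (NP\S)\PP  lex  "idea"
[2,4] NP\S  <  k=3
[1,4] PP/N  >  k=2
[0,4] S/NP  >  k=1
[4,5] NP/(NP\S)  lex  "the"
[5,6] NP\S  lex  "today"
[4,6] NP  >  k=5
[0,6] S  >  k=4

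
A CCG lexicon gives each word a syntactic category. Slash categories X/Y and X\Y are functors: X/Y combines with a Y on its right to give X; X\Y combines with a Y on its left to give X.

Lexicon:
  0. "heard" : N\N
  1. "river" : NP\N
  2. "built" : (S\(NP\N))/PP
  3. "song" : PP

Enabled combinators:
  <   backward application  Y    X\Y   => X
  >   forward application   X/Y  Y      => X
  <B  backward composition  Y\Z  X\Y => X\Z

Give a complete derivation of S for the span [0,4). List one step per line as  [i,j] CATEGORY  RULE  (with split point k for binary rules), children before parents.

[0,1] N\N  lex  "heard"
[1,2] NP\N  lex  "river"
[0,2] NP\N  <B  k=1
[2,3] (S\(NP\N))/PP  lex  "built"
[3,4] PP  lex  "song"
[2,4] S\(NP\N)  >  k=3
[0,4] S  <  k=2

[0,4] S   <
  [0,2] NP\N   <B
    [0,1] "heard" : N\N
    [1,2] "river" : NP\N
  [2,4] S\(NP\N)   >
    [2,3] "built" : (S\(NP\N))/PP
    [3,4] "song" : PP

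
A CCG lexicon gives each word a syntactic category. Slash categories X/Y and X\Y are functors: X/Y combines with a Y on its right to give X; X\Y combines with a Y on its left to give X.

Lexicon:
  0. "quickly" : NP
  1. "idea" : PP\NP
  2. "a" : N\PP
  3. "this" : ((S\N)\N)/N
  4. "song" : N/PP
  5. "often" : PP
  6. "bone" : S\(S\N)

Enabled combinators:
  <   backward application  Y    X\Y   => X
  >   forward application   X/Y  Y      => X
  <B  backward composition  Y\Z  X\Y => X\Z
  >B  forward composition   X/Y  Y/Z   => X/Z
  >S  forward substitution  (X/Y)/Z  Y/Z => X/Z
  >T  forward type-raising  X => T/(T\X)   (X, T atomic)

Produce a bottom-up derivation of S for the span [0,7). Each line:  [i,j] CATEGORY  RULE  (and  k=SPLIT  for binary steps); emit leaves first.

[0,7] S   <
  [0,6] S\N   <
    [0,3] N   <
      [0,2] PP   <
        [0,1] "quickly" : NP
        [1,2] "idea" : PP\NP
      [2,3] "a" : N\PP
    [3,6] (S\N)\N   >
      [3,4] "this" : ((S\N)\N)/N
      [4,6] N   >
        [4,5] "song" : N/PP
        [5,6] "often" : PP
  [6,7] "bone" : S\(S\N)

[0,1] NP  lex  "quickly"
[1,2] PP\NP  lex  "idea"
[0,2] PP  <  k=1
[2,3] N\PP  lex  "a"
[0,3] N  <  k=2
[3,4] ((S\N)\N)/N  lex  "this"
[4,5] N/PP  lex  "song"
[5,6] PP  lex  "often"
[4,6] N  >  k=5
[3,6] (S\N)\N  >  k=4
[0,6] S\N  <  k=3
[6,7] S\(S\N)  lex  "bone"
[0,7] S  <  k=6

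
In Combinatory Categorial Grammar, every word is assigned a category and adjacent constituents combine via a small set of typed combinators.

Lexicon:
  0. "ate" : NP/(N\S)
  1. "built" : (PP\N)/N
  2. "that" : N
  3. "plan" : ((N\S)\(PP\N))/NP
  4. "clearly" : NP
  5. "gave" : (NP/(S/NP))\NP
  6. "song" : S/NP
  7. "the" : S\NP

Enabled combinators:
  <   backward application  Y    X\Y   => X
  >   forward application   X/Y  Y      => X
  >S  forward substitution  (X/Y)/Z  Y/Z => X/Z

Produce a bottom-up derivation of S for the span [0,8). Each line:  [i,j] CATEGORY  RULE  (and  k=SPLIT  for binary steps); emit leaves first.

[0,8] S   <
  [0,7] NP   >
    [0,6] NP/(S/NP)   <
      [0,5] NP   >
        [0,1] "ate" : NP/(N\S)
        [1,5] N\S   <
          [1,3] PP\N   >
            [1,2] "built" : (PP\N)/N
            [2,3] "that" : N
          [3,5] (N\S)\(PP\N)   >
            [3,4] "plan" : ((N\S)\(PP\N))/NP
            [4,5] "clearly" : NP
      [5,6] "gave" : (NP/(S/NP))\NP
    [6,7] "song" : S/NP
  [7,8] "the" : S\NP

[0,1] NP/(N\S)  lex  "ate"
[1,2] (PP\N)/N  lex  "built"
[2,3] N  lex  "that"
[1,3] PP\N  >  k=2
[3,4] ((N\S)\(PP\N))/NP  lex  "plan"
[4,5] NP  lex  "clearly"
[3,5] (N\S)\(PP\N)  >  k=4
[1,5] N\S  <  k=3
[0,5] NP  >  k=1
[5,6] (NP/(S/NP))\NP  lex  "gave"
[0,6] NP/(S/NP)  <  k=5
[6,7] S/NP  lex  "song"
[0,7] NP  >  k=6
[7,8] S\NP  lex  "the"
[0,8] S  <  k=7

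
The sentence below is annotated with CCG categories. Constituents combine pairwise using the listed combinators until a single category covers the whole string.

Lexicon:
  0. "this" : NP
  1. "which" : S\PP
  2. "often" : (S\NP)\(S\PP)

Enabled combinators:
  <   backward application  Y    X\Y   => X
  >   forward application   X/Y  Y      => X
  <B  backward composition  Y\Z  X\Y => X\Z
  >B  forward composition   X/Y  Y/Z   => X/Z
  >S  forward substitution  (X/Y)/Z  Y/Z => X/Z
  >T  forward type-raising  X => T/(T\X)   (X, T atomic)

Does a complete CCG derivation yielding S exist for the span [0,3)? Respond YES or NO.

[0,3] S   >
  [0,1] S/(S\NP)   >T
    [0,1] "this" : NP
  [1,3] S\NP   <
    [1,2] "which" : S\PP
    [2,3] "often" : (S\NP)\(S\PP)

YES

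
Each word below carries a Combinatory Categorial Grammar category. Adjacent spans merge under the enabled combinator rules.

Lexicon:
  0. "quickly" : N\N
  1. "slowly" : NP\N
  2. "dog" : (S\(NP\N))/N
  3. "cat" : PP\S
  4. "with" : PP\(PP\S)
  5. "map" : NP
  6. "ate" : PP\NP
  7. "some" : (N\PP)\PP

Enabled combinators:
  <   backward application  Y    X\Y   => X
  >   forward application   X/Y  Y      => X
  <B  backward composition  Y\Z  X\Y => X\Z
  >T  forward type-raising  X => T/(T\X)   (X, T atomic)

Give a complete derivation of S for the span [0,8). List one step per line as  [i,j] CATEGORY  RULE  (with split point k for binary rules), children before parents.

[0,1] N\N  lex  "quickly"
[1,2] NP\N  lex  "slowly"
[0,2] NP\N  <B  k=1
[2,3] (S\(NP\N))/N  lex  "dog"
[3,4] PP\S  lex  "cat"
[4,5] PP\(PP\S)  lex  "with"
[3,5] PP  <  k=4
[5,6] NP  lex  "map"
[6,7] PP\NP  lex  "ate"
[5,7] PP  <  k=6
[7,8] (N\PP)\PP  lex  "some"
[5,8] N\PP  <  k=7
[3,8] N  <  k=5
[2,8] S\(NP\N)  >  k=3
[0,8] S  <  k=2

[0,8] S   <
  [0,2] NP\N   <B
    [0,1] "quickly" : N\N
    [1,2] "slowly" : NP\N
  [2,8] S\(NP\N)   >
    [2,3] "dog" : (S\(NP\N))/N
    [3,8] N   <
      [3,5] PP   <
        [3,4] "cat" : PP\S
        [4,5] "with" : PP\(PP\S)
      [5,8] N\PP   <
        [5,7] PP   <
          [5,6] "map" : NP
          [6,7] "ate" : PP\NP
        [7,8] "some" : (N\PP)\PP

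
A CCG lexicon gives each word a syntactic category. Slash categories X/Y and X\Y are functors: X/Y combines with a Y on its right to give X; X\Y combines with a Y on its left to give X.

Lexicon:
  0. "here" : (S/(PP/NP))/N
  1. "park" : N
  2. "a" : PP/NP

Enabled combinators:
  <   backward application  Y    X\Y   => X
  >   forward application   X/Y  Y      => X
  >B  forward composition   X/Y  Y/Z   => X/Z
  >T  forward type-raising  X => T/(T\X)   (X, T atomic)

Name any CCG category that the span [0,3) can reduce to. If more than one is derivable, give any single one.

S

[0,3] S   >
  [0,2] S/(PP/NP)   >
    [0,1] "here" : (S/(PP/NP))/N
    [1,2] "park" : N
  [2,3] "a" : PP/NP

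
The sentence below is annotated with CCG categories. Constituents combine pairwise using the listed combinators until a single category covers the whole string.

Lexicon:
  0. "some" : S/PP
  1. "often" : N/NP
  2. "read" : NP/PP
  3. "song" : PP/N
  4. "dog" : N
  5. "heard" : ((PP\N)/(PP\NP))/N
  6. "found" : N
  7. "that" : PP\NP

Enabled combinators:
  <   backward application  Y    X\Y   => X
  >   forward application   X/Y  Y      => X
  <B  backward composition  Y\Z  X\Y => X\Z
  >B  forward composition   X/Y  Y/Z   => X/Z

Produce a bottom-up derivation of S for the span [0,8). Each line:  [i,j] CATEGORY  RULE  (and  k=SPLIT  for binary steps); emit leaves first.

[0,1] S/PP  lex  "some"
[1,2] N/NP  lex  "often"
[2,3] NP/PP  lex  "read"
[3,4] PP/N  lex  "song"
[4,5] N  lex  "dog"
[3,5] PP  >  k=4
[2,5] NP  >  k=3
[1,5] N  >  k=2
[5,6] ((PP\N)/(PP\NP))/N  lex  "heard"
[6,7] N  lex  "found"
[5,7] (PP\N)/(PP\NP)  >  k=6
[7,8] PP\NP  lex  "that"
[5,8] PP\N  >  k=7
[1,8] PP  <  k=5
[0,8] S  >  k=1

[0,8] S   >
  [0,1] "some" : S/PP
  [1,8] PP   <
    [1,5] N   >
      [1,2] "often" : N/NP
      [2,5] NP   >
        [2,3] "read" : NP/PP
        [3,5] PP   >
          [3,4] "song" : PP/N
          [4,5] "dog" : N
    [5,8] PP\N   >
      [5,7] (PP\N)/(PP\NP)   >
        [5,6] "heard" : ((PP\N)/(PP\NP))/N
        [6,7] "found" : N
      [7,8] "that" : PP\NP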